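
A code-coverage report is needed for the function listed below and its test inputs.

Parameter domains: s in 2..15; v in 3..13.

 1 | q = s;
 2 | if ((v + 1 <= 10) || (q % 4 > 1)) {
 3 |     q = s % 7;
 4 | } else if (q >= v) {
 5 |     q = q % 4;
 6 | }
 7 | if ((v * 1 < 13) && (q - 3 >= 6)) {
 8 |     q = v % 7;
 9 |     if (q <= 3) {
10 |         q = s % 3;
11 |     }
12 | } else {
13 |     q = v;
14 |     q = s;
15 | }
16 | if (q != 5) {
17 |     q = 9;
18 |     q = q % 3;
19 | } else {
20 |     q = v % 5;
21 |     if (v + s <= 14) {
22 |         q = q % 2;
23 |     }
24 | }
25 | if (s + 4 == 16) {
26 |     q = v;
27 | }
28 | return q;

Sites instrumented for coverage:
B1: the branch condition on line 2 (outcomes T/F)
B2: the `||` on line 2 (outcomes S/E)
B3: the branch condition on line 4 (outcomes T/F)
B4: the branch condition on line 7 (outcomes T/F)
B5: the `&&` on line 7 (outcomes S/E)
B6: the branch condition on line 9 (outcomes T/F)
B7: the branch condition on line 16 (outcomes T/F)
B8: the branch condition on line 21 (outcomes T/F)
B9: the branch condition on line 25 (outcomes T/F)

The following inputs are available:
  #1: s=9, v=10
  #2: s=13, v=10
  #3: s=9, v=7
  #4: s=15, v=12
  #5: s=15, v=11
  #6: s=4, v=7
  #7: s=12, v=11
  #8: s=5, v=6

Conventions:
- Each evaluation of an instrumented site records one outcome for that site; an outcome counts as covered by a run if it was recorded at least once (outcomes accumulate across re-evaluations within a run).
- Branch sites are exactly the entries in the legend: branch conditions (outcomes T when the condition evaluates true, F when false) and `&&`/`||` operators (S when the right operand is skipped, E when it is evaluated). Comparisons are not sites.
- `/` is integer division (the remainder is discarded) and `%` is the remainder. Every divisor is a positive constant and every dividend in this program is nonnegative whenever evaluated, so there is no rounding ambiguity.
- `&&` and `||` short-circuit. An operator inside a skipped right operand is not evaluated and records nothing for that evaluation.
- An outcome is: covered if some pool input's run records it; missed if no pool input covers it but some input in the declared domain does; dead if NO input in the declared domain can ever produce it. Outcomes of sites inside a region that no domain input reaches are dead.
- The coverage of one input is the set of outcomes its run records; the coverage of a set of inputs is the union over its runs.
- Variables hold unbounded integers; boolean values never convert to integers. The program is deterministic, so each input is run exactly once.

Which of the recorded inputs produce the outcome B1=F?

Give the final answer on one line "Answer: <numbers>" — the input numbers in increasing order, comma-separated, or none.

input #1 (s=9, v=10): records B1=F
input #2 (s=13, v=10): records B1=F
input #3 (s=9, v=7): does not record B1=F
input #4 (s=15, v=12): does not record B1=F
input #5 (s=15, v=11): does not record B1=F
input #6 (s=4, v=7): does not record B1=F
input #7 (s=12, v=11): records B1=F
input #8 (s=5, v=6): does not record B1=F

Answer: 1, 2, 7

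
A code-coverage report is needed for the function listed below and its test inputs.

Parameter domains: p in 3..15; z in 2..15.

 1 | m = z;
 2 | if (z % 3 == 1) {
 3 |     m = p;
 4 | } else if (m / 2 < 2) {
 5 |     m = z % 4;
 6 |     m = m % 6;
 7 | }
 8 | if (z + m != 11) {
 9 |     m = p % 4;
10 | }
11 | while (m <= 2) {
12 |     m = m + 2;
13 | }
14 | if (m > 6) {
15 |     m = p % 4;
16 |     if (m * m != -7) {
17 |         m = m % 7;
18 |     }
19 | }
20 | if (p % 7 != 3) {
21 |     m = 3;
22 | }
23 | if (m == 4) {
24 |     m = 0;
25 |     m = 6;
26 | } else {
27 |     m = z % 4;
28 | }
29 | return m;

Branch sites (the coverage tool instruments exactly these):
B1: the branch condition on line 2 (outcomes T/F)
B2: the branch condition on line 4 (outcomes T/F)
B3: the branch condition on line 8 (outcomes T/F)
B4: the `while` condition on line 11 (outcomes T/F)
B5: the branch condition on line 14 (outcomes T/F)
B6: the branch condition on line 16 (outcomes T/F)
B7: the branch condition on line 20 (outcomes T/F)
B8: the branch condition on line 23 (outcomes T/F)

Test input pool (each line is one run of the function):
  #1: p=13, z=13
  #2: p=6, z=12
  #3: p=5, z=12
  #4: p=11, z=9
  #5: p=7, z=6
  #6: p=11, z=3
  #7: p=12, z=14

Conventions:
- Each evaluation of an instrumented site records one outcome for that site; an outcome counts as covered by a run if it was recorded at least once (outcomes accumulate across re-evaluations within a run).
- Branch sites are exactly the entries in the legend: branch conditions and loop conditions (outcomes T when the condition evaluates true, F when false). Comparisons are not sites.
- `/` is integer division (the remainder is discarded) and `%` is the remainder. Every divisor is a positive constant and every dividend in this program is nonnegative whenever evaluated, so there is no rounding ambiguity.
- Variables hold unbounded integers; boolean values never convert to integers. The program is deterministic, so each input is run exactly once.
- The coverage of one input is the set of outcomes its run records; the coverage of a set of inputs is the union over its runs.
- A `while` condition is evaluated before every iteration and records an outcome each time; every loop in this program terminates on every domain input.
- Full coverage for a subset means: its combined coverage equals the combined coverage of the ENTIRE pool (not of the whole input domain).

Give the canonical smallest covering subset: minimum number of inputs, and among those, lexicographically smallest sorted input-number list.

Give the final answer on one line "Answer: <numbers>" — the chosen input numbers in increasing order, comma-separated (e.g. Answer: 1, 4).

input #1 (p=13, z=13): events B1->T, B3->T, B4->T, B4->F, B5->F, B7->T, B8->F; covers B1=T, B3=T, B4=T, B4=F, B5=F, B7=T, B8=F
input #2 (p=6, z=12): events B1->F, B2->F, B3->T, B4->T, B4->F, B5->F, B7->T, B8->F; covers B1=F, B2=F, B3=T, B4=T, B4=F, B5=F, B7=T, B8=F
input #3 (p=5, z=12): events B1->F, B2->F, B3->T, B4->T, B4->F, B5->F, B7->T, B8->F; covers B1=F, B2=F, B3=T, B4=T, B4=F, B5=F, B7=T, B8=F
input #4 (p=11, z=9): events B1->F, B2->F, B3->T, B4->F, B5->F, B7->T, B8->F; covers B1=F, B2=F, B3=T, B4=F, B5=F, B7=T, B8=F
input #5 (p=7, z=6): events B1->F, B2->F, B3->T, B4->F, B5->F, B7->T, B8->F; covers B1=F, B2=F, B3=T, B4=F, B5=F, B7=T, B8=F
input #6 (p=11, z=3): events B1->F, B2->T, B3->T, B4->F, B5->F, B7->T, B8->F; covers B1=F, B2=T, B3=T, B4=F, B5=F, B7=T, B8=F
input #7 (p=12, z=14): events B1->F, B2->F, B3->T, B4->T, B4->T, B4->F, B5->F, B7->T, B8->F; covers B1=F, B2=F, B3=T, B4=T, B4=F, B5=F, B7=T, B8=F
the full pool covers 10 outcomes: B1=T, B1=F, B2=T, B2=F, B3=T, B4=T, B4=F, B5=F, B7=T, B8=F
size 1 is not enough: best union over all size-1 subsets is 8/10
size 2 is not enough: best union over all size-2 subsets is 9/10
the canonical winner is {1, 2, 6}: size 3, full 10-outcome coverage, earliest index list among size-3 covers

Answer: 1, 2, 6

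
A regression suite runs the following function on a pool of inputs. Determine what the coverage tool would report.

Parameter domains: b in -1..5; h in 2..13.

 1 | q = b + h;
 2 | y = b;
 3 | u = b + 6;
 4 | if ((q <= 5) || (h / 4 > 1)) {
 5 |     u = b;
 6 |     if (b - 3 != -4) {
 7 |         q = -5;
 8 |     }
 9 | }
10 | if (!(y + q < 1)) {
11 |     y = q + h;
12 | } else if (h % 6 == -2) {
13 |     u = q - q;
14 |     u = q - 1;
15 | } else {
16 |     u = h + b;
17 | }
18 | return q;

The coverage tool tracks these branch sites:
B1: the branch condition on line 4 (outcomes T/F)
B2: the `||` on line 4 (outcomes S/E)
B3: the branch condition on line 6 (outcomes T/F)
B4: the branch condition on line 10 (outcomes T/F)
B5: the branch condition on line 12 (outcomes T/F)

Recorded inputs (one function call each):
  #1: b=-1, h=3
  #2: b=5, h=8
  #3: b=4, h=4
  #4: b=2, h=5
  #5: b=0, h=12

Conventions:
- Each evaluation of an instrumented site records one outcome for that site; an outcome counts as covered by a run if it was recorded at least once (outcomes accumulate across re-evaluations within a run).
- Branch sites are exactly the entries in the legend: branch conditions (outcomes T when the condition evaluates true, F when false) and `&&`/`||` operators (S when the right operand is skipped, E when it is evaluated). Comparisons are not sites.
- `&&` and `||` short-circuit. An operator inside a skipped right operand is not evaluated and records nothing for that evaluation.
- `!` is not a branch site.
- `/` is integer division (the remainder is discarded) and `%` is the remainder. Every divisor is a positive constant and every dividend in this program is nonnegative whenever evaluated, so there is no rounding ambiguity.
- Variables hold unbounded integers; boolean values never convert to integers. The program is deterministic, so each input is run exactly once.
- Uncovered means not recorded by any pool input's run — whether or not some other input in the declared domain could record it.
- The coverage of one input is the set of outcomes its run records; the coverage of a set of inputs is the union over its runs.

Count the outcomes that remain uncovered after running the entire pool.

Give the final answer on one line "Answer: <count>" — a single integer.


run #1 (b=-1, h=3) runs B2->S, B1->T, B3->F, B4->T; records B1=T, B2=S, B3=F, B4=T
run #2 (b=5, h=8) runs B2->E, B1->T, B3->T, B4->F, B5->F; records B1=T, B2=E, B3=T, B4=F, B5=F
run #3 (b=4, h=4) runs B2->E, B1->F, B4->T; records B1=F, B2=E, B4=T
run #4 (b=2, h=5) runs B2->E, B1->F, B4->T; records B1=F, B2=E, B4=T
run #5 (b=0, h=12) runs B2->E, B1->T, B3->T, B4->F, B5->F; records B1=T, B2=E, B3=T, B4=F, B5=F
union over the pool: B1=T, B1=F, B2=S, B2=E, B3=T, B3=F, B4=T, B4=F, B5=F
uncovered (1 of 10): B5=T
Answer: 1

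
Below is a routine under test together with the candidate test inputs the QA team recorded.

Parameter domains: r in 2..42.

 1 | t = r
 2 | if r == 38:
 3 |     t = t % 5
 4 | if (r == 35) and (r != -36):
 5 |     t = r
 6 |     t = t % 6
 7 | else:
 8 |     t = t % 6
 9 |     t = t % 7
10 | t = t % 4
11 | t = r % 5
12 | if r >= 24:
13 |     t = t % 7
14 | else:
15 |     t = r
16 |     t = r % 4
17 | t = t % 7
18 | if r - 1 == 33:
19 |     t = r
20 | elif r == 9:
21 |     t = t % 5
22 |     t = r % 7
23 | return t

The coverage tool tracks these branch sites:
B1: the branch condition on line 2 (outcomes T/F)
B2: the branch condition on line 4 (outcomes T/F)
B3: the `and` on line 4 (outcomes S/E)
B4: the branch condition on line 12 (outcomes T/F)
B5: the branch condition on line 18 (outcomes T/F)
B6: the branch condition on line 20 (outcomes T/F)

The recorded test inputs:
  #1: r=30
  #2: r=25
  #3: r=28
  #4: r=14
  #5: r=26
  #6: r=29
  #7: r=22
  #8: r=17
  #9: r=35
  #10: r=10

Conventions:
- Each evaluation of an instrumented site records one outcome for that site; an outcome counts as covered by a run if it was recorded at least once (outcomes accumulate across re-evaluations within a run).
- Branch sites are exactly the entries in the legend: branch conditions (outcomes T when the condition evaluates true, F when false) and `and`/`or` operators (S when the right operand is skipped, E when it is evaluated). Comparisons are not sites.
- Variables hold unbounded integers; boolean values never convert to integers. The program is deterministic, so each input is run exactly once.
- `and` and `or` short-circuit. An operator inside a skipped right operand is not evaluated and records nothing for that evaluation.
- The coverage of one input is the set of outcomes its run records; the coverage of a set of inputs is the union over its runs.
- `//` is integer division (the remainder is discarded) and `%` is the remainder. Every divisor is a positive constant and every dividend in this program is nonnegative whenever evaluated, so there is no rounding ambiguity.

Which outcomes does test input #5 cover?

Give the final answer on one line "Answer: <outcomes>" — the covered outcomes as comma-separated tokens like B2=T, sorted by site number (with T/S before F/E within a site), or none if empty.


Simulating input #5 (r=26) step by step:
  B1->F, B3->S, B2->F, B4->T, B5->F, B6->F
collecting distinct outcomes: B1=F, B2=F, B3=S, B4=T, B5=F, B6=F
Answer: B1=F, B2=F, B3=S, B4=T, B5=F, B6=F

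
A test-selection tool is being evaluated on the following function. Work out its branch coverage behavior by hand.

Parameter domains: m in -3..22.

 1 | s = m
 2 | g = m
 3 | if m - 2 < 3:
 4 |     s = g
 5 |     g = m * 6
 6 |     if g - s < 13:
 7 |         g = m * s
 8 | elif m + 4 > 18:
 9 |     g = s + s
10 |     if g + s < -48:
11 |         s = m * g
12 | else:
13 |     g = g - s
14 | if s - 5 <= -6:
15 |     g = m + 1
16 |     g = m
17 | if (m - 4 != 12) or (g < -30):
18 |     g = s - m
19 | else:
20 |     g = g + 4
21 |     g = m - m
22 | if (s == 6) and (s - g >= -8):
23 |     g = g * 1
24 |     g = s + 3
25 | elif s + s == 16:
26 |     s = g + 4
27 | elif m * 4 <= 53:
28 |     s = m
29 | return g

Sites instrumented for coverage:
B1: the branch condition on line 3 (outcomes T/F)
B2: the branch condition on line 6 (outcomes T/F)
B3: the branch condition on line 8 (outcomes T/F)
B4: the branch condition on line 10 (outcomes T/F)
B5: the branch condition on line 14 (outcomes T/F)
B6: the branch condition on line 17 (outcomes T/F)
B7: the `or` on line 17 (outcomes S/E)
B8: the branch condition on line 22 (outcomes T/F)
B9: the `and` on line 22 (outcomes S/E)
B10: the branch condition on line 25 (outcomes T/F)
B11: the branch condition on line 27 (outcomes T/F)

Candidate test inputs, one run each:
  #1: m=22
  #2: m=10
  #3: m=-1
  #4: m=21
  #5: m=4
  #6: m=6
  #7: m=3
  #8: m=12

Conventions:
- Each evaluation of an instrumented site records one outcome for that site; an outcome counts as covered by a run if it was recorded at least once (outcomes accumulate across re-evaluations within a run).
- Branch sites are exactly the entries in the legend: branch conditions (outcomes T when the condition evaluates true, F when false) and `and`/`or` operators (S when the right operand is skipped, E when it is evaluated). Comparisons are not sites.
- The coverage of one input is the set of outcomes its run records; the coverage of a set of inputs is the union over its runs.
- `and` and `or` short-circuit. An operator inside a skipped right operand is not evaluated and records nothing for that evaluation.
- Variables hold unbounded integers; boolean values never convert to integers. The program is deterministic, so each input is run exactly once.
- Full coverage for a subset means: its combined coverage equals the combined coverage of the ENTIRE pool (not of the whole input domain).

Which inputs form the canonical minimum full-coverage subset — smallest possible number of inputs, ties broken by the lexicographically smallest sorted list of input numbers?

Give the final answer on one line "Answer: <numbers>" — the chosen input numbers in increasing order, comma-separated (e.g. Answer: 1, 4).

#1 (m=22) -> B1->F, B3->T, B4->F, B5->F, B7->S, B6->T, B9->S, B8->F, B10->F, B11->F; covered: B1=F, B3=T, B4=F, B5=F, B6=T, B7=S, B8=F, B9=S, B10=F, B11=F
#2 (m=10) -> B1->F, B3->F, B5->F, B7->S, B6->T, B9->S, B8->F, B10->F, B11->T; covered: B1=F, B3=F, B5=F, B6=T, B7=S, B8=F, B9=S, B10=F, B11=T
#3 (m=-1) -> B1->T, B2->T, B5->T, B7->S, B6->T, B9->S, B8->F, B10->F, B11->T; covered: B1=T, B2=T, B5=T, B6=T, B7=S, B8=F, B9=S, B10=F, B11=T
#4 (m=21) -> B1->F, B3->T, B4->F, B5->F, B7->S, B6->T, B9->S, B8->F, B10->F, B11->F; covered: B1=F, B3=T, B4=F, B5=F, B6=T, B7=S, B8=F, B9=S, B10=F, B11=F
#5 (m=4) -> B1->T, B2->F, B5->F, B7->S, B6->T, B9->S, B8->F, B10->F, B11->T; covered: B1=T, B2=F, B5=F, B6=T, B7=S, B8=F, B9=S, B10=F, B11=T
#6 (m=6) -> B1->F, B3->F, B5->F, B7->S, B6->T, B9->E, B8->T; covered: B1=F, B3=F, B5=F, B6=T, B7=S, B8=T, B9=E
#7 (m=3) -> B1->T, B2->F, B5->F, B7->S, B6->T, B9->S, B8->F, B10->F, B11->T; covered: B1=T, B2=F, B5=F, B6=T, B7=S, B8=F, B9=S, B10=F, B11=T
#8 (m=12) -> B1->F, B3->F, B5->F, B7->S, B6->T, B9->S, B8->F, B10->F, B11->T; covered: B1=F, B3=F, B5=F, B6=T, B7=S, B8=F, B9=S, B10=F, B11=T
together the pool reaches 18 outcomes: B1=T, B1=F, B2=T, B2=F, B3=T, B3=F, B4=F, B5=T, B5=F, B6=T, B7=S, B8=T, B8=F, B9=S, B9=E, B10=F, B11=T, B11=F
size 1 is not enough: best union over all size-1 subsets is 10/18
size 2 is not enough: best union over all size-2 subsets is 14/18
size 3 is not enough: best union over all size-3 subsets is 17/18
size 4: inputs {1, 3, 5, 6} cover all 18 outcomes, and no lexicographically smaller subset of this size does

Answer: 1, 3, 5, 6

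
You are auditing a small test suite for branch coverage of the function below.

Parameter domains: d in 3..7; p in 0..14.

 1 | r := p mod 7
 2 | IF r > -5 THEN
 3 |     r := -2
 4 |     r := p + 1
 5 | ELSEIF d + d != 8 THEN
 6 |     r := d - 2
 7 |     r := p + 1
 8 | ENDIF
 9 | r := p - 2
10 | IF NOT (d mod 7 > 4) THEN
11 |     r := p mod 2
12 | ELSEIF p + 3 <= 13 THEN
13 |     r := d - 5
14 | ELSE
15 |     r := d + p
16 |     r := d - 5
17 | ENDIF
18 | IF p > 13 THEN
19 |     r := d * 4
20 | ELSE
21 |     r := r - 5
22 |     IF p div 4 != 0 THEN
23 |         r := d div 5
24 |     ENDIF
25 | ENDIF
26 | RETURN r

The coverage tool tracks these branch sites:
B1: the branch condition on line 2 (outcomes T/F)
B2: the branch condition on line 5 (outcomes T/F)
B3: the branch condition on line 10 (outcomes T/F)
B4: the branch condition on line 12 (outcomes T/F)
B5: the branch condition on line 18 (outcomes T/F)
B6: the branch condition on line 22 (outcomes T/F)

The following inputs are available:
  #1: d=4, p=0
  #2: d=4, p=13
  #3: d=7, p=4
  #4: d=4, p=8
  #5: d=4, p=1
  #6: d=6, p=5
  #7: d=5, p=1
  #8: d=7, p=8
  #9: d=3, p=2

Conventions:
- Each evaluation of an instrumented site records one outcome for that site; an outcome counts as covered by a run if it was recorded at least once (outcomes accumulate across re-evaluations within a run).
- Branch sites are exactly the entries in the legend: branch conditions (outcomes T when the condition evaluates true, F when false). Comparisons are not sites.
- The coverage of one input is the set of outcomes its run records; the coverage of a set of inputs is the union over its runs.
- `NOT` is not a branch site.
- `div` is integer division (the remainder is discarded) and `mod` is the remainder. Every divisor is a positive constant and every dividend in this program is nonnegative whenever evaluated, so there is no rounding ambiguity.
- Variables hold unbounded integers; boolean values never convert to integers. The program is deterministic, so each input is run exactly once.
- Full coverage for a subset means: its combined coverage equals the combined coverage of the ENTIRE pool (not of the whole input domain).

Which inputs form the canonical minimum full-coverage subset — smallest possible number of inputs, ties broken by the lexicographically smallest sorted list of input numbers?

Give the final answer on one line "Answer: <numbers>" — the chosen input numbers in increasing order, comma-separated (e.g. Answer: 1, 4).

#1 (d=4, p=0) -> B1->T, B3->T, B5->F, B6->F; covered: B1=T, B3=T, B5=F, B6=F
#2 (d=4, p=13) -> B1->T, B3->T, B5->F, B6->T; covered: B1=T, B3=T, B5=F, B6=T
#3 (d=7, p=4) -> B1->T, B3->T, B5->F, B6->T; covered: B1=T, B3=T, B5=F, B6=T
#4 (d=4, p=8) -> B1->T, B3->T, B5->F, B6->T; covered: B1=T, B3=T, B5=F, B6=T
#5 (d=4, p=1) -> B1->T, B3->T, B5->F, B6->F; covered: B1=T, B3=T, B5=F, B6=F
#6 (d=6, p=5) -> B1->T, B3->F, B4->T, B5->F, B6->T; covered: B1=T, B3=F, B4=T, B5=F, B6=T
#7 (d=5, p=1) -> B1->T, B3->F, B4->T, B5->F, B6->F; covered: B1=T, B3=F, B4=T, B5=F, B6=F
#8 (d=7, p=8) -> B1->T, B3->T, B5->F, B6->T; covered: B1=T, B3=T, B5=F, B6=T
#9 (d=3, p=2) -> B1->T, B3->T, B5->F, B6->F; covered: B1=T, B3=T, B5=F, B6=F
pool-wide coverage (7 outcomes): B1=T, B3=T, B3=F, B4=T, B5=F, B6=T, B6=F
every size-1 subset falls short of the 7 outcomes (best: 5/7)
the canonical winner is {1, 6}: size 2, full 7-outcome coverage, earliest index list among size-2 covers

Answer: 1, 6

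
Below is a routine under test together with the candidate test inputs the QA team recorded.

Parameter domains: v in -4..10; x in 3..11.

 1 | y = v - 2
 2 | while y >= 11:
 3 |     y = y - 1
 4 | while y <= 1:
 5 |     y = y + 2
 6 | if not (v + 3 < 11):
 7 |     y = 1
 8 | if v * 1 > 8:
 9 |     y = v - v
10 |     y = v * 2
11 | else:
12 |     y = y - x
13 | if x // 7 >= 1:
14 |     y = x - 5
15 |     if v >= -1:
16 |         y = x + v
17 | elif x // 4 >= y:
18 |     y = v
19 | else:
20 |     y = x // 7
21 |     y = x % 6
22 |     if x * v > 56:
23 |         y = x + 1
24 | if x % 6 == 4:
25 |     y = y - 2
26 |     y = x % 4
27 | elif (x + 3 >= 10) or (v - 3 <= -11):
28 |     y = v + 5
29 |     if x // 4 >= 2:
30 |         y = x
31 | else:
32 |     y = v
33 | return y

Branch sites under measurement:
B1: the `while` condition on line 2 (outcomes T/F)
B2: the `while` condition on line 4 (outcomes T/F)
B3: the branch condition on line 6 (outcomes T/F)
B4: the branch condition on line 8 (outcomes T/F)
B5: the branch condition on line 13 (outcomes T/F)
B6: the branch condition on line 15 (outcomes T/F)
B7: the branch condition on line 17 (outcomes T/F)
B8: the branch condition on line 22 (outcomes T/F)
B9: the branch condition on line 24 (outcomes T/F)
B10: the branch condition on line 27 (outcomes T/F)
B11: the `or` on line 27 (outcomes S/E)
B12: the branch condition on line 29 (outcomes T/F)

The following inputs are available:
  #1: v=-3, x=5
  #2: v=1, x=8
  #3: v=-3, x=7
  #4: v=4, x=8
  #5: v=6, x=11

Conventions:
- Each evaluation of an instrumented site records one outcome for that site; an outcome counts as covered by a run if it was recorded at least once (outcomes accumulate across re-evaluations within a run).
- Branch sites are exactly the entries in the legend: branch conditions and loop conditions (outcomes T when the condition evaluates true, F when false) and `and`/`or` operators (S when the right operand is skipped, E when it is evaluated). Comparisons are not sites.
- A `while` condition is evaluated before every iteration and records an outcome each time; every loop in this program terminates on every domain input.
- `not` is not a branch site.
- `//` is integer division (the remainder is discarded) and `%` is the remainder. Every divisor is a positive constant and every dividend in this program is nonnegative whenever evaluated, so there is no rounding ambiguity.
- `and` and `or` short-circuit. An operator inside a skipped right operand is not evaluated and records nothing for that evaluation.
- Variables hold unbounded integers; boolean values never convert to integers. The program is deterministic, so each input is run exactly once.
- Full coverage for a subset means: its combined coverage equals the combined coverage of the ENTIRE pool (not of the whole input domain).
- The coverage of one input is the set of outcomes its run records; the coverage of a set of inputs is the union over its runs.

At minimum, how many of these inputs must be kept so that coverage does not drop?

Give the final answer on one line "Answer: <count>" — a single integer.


run #1 (v=-3, x=5) records B1=F, B2=T, B2=F, B3=F, B4=F, B5=F, B7=T, B9=F, B10=F, B11=E
run #2 (v=1, x=8) records B1=F, B2=T, B2=F, B3=F, B4=F, B5=T, B6=T, B9=F, B10=T, B11=S, B12=T
run #3 (v=-3, x=7) records B1=F, B2=T, B2=F, B3=F, B4=F, B5=T, B6=F, B9=F, B10=T, B11=S, B12=F
run #4 (v=4, x=8) records B1=F, B2=F, B3=F, B4=F, B5=T, B6=T, B9=F, B10=T, B11=S, B12=T
run #5 (v=6, x=11) records B1=F, B2=F, B3=F, B4=F, B5=T, B6=T, B9=F, B10=T, B11=S, B12=T
union over all inputs: B1=F, B2=T, B2=F, B3=F, B4=F, B5=T, B5=F, B6=T, B6=F, B7=T, B9=F, B10=T, B10=F, B11=S, B11=E, B12=T, B12=F (17 outcomes)
every size-1 subset falls short of the 17 outcomes (best: 11/17)
every size-2 subset falls short of the 17 outcomes (best: 15/17)
at size 3, {1, 2, 3} reaches all 17 outcomes; every lexicographically earlier size-3 subset fails
Answer: 3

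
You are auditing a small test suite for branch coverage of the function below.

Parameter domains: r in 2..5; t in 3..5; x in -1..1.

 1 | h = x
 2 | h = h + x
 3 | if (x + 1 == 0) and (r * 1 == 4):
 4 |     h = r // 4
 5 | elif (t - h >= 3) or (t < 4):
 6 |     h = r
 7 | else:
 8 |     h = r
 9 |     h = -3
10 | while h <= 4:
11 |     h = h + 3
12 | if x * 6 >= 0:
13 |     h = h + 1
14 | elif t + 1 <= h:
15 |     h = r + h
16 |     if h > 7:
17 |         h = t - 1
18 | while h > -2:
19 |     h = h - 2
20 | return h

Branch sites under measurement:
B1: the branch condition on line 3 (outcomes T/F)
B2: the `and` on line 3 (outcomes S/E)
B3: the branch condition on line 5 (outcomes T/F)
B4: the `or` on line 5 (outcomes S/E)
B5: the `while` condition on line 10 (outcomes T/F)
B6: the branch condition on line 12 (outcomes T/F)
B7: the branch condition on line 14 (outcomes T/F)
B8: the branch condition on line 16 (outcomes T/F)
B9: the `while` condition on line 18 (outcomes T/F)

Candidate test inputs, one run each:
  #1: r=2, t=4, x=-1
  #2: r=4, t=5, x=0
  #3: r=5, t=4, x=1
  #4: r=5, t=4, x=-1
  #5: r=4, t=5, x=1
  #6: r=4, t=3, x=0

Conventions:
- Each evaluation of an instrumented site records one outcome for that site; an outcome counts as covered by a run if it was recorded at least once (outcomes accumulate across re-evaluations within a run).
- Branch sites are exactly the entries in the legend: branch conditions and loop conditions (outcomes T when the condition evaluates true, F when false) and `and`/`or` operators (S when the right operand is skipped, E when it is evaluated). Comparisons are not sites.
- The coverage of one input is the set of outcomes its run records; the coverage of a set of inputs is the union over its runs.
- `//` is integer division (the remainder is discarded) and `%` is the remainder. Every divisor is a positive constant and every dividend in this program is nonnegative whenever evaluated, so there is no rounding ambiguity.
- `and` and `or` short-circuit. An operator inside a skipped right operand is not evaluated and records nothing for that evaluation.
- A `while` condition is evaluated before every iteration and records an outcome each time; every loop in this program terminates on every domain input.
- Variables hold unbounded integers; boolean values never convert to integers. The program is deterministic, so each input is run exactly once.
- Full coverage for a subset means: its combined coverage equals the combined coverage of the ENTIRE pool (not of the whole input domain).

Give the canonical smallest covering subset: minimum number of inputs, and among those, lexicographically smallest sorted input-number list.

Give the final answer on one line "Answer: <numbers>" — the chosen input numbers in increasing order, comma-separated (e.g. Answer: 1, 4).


#1 (r=2, t=4, x=-1) -> covered: B1=F, B2=E, B3=T, B4=S, B5=T, B5=F, B6=F, B7=T, B8=F, B9=T, B9=F
#2 (r=4, t=5, x=0) -> covered: B1=F, B2=S, B3=T, B4=S, B5=T, B5=F, B6=T, B9=T, B9=F
#3 (r=5, t=4, x=1) -> covered: B1=F, B2=S, B3=F, B4=E, B5=T, B5=F, B6=T, B9=T, B9=F
#4 (r=5, t=4, x=-1) -> covered: B1=F, B2=E, B3=T, B4=S, B5=F, B6=F, B7=T, B8=T, B9=T, B9=F
#5 (r=4, t=5, x=1) -> covered: B1=F, B2=S, B3=T, B4=S, B5=T, B5=F, B6=T, B9=T, B9=F
#6 (r=4, t=3, x=0) -> covered: B1=F, B2=S, B3=T, B4=S, B5=T, B5=F, B6=T, B9=T, B9=F
pool-wide coverage (16 outcomes): B1=F, B2=S, B2=E, B3=T, B3=F, B4=S, B4=E, B5=T, B5=F, B6=T, B6=F, B7=T, B8=T, B8=F, B9=T, B9=F
checked all size-1 subsets: none covers 16 outcomes (max 11/16)
checked all size-2 subsets: none covers 16 outcomes (max 15/16)
size 3: inputs {1, 3, 4} cover all 16 outcomes, and no lexicographically smaller subset of this size does
Answer: 1, 3, 4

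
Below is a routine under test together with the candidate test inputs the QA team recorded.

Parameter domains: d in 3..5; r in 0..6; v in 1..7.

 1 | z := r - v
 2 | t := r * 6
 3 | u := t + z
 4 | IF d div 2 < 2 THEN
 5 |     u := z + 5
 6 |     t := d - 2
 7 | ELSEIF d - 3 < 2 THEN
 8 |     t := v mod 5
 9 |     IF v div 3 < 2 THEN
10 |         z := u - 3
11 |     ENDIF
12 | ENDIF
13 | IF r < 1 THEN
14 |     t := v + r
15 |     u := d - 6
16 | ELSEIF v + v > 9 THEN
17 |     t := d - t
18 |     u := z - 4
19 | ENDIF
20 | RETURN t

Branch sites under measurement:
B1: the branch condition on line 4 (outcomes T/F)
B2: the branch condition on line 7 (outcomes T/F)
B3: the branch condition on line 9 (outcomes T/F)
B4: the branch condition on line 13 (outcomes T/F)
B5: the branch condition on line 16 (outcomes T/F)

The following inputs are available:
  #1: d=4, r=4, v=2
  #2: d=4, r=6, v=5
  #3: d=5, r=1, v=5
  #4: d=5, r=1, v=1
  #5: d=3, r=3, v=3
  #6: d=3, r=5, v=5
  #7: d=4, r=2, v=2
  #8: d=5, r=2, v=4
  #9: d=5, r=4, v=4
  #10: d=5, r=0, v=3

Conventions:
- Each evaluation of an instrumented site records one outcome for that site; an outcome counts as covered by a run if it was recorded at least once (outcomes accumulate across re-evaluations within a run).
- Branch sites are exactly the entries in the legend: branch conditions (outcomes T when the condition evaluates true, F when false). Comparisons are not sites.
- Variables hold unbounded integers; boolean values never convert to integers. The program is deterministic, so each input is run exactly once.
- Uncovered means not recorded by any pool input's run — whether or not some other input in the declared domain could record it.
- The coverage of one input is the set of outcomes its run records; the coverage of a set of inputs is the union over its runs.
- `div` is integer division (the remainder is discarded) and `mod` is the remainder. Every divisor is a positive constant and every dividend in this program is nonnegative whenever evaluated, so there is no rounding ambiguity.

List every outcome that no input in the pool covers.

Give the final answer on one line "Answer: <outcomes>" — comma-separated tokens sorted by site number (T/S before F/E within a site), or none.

input #1, d=4, r=4, v=2: events B1->F, B2->T, B3->T, B4->F, B5->F; outcomes B1=F, B2=T, B3=T, B4=F, B5=F
input #2, d=4, r=6, v=5: events B1->F, B2->T, B3->T, B4->F, B5->T; outcomes B1=F, B2=T, B3=T, B4=F, B5=T
input #3, d=5, r=1, v=5: events B1->F, B2->F, B4->F, B5->T; outcomes B1=F, B2=F, B4=F, B5=T
input #4, d=5, r=1, v=1: events B1->F, B2->F, B4->F, B5->F; outcomes B1=F, B2=F, B4=F, B5=F
input #5, d=3, r=3, v=3: events B1->T, B4->F, B5->F; outcomes B1=T, B4=F, B5=F
input #6, d=3, r=5, v=5: events B1->T, B4->F, B5->T; outcomes B1=T, B4=F, B5=T
input #7, d=4, r=2, v=2: events B1->F, B2->T, B3->T, B4->F, B5->F; outcomes B1=F, B2=T, B3=T, B4=F, B5=F
input #8, d=5, r=2, v=4: events B1->F, B2->F, B4->F, B5->F; outcomes B1=F, B2=F, B4=F, B5=F
input #9, d=5, r=4, v=4: events B1->F, B2->F, B4->F, B5->F; outcomes B1=F, B2=F, B4=F, B5=F
input #10, d=5, r=0, v=3: events B1->F, B2->F, B4->T; outcomes B1=F, B2=F, B4=T
union over the pool: B1=T, B1=F, B2=T, B2=F, B3=T, B4=T, B4=F, B5=T, B5=F
uncovered (1 of 10): B3=F

Answer: B3=F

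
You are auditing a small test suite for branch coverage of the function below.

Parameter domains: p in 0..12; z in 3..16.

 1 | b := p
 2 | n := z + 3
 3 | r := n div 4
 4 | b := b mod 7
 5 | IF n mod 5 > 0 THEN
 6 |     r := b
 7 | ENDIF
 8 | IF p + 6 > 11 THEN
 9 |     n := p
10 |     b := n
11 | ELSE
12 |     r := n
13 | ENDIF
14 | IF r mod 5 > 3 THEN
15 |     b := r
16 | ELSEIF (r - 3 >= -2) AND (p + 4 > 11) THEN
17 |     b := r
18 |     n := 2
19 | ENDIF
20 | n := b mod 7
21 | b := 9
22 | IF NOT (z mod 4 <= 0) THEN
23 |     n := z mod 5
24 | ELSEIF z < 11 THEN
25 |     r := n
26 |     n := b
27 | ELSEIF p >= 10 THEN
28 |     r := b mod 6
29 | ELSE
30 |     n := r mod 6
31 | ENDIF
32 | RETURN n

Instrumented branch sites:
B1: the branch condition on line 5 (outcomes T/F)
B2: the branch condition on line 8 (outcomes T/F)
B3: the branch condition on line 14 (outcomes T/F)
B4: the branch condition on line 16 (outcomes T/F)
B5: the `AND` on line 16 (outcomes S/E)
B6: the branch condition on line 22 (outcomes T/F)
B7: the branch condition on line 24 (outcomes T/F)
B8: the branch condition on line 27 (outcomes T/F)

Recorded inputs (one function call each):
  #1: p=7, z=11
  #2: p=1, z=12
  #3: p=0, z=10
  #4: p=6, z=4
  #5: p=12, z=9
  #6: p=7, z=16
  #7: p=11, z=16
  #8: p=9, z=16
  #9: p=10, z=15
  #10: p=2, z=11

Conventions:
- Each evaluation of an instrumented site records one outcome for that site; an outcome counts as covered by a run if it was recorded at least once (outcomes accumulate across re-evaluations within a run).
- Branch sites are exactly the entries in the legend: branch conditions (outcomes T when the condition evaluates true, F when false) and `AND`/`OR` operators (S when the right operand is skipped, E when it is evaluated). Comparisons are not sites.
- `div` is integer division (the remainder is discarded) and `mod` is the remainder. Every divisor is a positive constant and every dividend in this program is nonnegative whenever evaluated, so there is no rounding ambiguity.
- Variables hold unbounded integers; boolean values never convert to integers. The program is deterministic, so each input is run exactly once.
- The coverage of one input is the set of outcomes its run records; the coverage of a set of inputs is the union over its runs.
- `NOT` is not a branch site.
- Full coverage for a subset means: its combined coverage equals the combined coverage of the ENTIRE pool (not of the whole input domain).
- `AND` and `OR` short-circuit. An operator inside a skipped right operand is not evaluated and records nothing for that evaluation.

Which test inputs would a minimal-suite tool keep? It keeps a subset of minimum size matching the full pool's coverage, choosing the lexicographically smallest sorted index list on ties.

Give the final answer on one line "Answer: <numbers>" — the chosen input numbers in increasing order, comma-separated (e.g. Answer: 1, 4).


#1 (p=7, z=11) -> covered: B1=T, B2=T, B3=F, B4=F, B5=S, B6=T
#2 (p=1, z=12) -> covered: B1=F, B2=F, B3=F, B4=F, B5=E, B6=F, B7=F, B8=F
#3 (p=0, z=10) -> covered: B1=T, B2=F, B3=F, B4=F, B5=E, B6=T
#4 (p=6, z=4) -> covered: B1=T, B2=T, B3=F, B4=F, B5=E, B6=F, B7=T
#5 (p=12, z=9) -> covered: B1=T, B2=T, B3=F, B4=T, B5=E, B6=T
#6 (p=7, z=16) -> covered: B1=T, B2=T, B3=F, B4=F, B5=S, B6=F, B7=F, B8=F
#7 (p=11, z=16) -> covered: B1=T, B2=T, B3=T, B6=F, B7=F, B8=T
#8 (p=9, z=16) -> covered: B1=T, B2=T, B3=F, B4=T, B5=E, B6=F, B7=F, B8=F
#9 (p=10, z=15) -> covered: B1=T, B2=T, B3=F, B4=T, B5=E, B6=T
#10 (p=2, z=11) -> covered: B1=T, B2=F, B3=T, B6=T
together the pool reaches 16 outcomes: B1=T, B1=F, B2=T, B2=F, B3=T, B3=F, B4=T, B4=F, B5=S, B5=E, B6=T, B6=F, B7=T, B7=F, B8=T, B8=F
checked all size-1 subsets: none covers 16 outcomes (max 8/16)
checked all size-2 subsets: none covers 16 outcomes (max 12/16)
checked all size-3 subsets: none covers 16 outcomes (max 14/16)
checked all size-4 subsets: none covers 16 outcomes (max 15/16)
size 5: inputs {1, 2, 4, 5, 7} cover all 16 outcomes, and no lexicographically smaller subset of this size does
Answer: 1, 2, 4, 5, 7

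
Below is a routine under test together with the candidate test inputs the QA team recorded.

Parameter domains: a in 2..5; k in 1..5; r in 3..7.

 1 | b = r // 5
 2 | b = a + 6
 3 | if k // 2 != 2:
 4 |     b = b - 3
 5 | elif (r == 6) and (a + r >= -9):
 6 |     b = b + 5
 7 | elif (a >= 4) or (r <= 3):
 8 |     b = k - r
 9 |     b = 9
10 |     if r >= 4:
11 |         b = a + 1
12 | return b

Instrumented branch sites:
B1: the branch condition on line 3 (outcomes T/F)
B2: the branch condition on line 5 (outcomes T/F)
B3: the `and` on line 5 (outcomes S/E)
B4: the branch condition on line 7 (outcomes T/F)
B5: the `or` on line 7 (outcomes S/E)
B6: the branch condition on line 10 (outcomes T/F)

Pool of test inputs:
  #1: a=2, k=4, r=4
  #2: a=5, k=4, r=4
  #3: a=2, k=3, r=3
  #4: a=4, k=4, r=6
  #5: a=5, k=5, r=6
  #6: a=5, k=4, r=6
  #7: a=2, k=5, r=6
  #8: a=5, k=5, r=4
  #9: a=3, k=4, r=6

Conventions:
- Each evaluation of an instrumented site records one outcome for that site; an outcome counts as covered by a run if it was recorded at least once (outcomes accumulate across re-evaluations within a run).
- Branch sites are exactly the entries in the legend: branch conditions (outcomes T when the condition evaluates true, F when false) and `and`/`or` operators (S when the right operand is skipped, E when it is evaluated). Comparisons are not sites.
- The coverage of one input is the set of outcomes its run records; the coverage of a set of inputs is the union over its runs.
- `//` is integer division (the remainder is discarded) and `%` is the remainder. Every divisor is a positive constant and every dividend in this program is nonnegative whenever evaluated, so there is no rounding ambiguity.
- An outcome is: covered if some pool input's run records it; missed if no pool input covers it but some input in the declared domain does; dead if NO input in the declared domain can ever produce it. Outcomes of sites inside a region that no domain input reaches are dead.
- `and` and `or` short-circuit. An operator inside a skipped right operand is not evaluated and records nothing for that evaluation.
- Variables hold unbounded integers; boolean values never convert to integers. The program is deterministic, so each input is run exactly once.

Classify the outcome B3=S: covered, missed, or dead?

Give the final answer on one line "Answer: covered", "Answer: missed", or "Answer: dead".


B3=S is recorded by pool input(s) 1, 2, 8 -> covered
Answer: covered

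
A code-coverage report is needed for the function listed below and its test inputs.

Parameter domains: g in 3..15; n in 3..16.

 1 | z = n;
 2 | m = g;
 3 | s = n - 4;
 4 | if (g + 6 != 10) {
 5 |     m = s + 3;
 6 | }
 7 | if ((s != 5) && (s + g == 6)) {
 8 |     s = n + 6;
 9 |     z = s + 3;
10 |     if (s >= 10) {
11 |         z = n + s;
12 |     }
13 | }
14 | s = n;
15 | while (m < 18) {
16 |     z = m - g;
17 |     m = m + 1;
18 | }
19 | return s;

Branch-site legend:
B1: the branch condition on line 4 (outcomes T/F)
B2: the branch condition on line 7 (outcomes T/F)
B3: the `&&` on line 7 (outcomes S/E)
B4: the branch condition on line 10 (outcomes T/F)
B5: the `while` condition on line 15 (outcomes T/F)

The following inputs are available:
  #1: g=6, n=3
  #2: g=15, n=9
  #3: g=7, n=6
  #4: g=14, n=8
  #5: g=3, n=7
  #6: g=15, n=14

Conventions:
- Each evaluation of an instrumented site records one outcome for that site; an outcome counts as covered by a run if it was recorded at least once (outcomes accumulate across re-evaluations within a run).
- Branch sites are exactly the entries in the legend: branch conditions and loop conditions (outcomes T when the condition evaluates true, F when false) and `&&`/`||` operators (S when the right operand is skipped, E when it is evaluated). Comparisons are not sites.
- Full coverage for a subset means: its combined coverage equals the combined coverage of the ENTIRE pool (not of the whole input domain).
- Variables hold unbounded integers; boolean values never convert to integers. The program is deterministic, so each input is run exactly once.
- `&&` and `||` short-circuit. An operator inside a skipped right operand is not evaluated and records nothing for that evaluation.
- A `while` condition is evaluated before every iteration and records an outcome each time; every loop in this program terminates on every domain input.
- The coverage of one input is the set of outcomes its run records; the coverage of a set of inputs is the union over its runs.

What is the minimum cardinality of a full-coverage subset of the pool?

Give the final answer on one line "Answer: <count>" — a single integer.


input #1, g=6, n=3: events B1->T, B3->E, B2->F, B5->T, B5->T, B5->T, B5->T, B5->T, B5->T, B5->T, B5->T, B5->T, B5->T, B5->T, ...; outcomes B1=T, B2=F, B3=E, B5=T, B5=F
input #2, g=15, n=9: events B1->T, B3->S, B2->F, B5->T, B5->T, B5->T, B5->T, B5->T, B5->T, B5->T, B5->T, B5->T, B5->T, B5->F; outcomes B1=T, B2=F, B3=S, B5=T, B5=F
input #3, g=7, n=6: events B1->T, B3->E, B2->F, B5->T, B5->T, B5->T, B5->T, B5->T, B5->T, B5->T, B5->T, B5->T, B5->T, B5->T, ...; outcomes B1=T, B2=F, B3=E, B5=T, B5=F
input #4, g=14, n=8: events B1->T, B3->E, B2->F, B5->T, B5->T, B5->T, B5->T, B5->T, B5->T, B5->T, B5->T, B5->T, B5->T, B5->T, ...; outcomes B1=T, B2=F, B3=E, B5=T, B5=F
input #5, g=3, n=7: events B1->T, B3->E, B2->T, B4->T, B5->T, B5->T, B5->T, B5->T, B5->T, B5->T, B5->T, B5->T, B5->T, B5->T, ...; outcomes B1=T, B2=T, B3=E, B4=T, B5=T, B5=F
input #6, g=15, n=14: events B1->T, B3->E, B2->F, B5->T, B5->T, B5->T, B5->T, B5->T, B5->F; outcomes B1=T, B2=F, B3=E, B5=T, B5=F
the full pool covers 8 outcomes: B1=T, B2=T, B2=F, B3=S, B3=E, B4=T, B5=T, B5=F
no size-1 subset reaches all 8 outcomes (best union: 6/8)
size 2: inputs {2, 5} cover all 8 outcomes, and no lexicographically smaller subset of this size does
Answer: 2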